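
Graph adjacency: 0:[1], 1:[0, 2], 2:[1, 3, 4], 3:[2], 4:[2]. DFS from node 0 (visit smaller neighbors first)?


DFS stack-based: start with [0]
Visit order: [0, 1, 2, 3, 4]


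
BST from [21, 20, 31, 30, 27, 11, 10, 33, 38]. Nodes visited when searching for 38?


BST root = 21
Search for 38: compare at each node
Path: [21, 31, 33, 38]


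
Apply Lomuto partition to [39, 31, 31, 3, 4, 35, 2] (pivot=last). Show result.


Elements <= 2 go left of pivot.
Result: [2, 31, 31, 3, 4, 35, 39], pivot at index 0


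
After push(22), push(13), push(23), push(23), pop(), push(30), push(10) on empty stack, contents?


push(22) -> [22]
push(13) -> [22, 13]
push(23) -> [22, 13, 23]
push(23) -> [22, 13, 23, 23]
pop() returns 23 -> [22, 13, 23]
push(30) -> [22, 13, 23, 30]
push(10) -> [22, 13, 23, 30, 10]
Final stack (bottom to top): [22, 13, 23, 30, 10]


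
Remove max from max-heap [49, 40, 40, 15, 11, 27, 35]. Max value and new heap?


Max = 49
Replace root with last, heapify down
Resulting heap: [40, 35, 40, 15, 11, 27]


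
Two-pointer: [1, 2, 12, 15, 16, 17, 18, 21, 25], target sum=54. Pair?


Two pointers: lo=0, hi=8
No pair sums to 54


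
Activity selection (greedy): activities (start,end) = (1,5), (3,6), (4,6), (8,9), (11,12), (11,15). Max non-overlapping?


Greedy: pick earliest-ending, then skip overlaps.
Selected (3 activities): [(1, 5), (8, 9), (11, 12)]


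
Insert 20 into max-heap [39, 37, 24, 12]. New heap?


Append 20: [39, 37, 24, 12, 20]
Bubble up: no swaps needed
Result: [39, 37, 24, 12, 20]


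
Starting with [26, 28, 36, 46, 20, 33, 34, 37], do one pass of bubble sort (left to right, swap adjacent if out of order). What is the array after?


After one pass: [26, 28, 36, 20, 33, 34, 37, 46]


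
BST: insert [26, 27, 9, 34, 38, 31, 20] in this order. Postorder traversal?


Root = 26; build tree by BST insertion.
Postorder traversal: [20, 9, 31, 38, 34, 27, 26]


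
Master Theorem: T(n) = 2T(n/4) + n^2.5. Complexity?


a=2, b=4, c=2.5. log_4(2)=0.5 < c=2.5. Case 3: O(n^c) = O(n^2.500)
Complexity: O(n^2.500)


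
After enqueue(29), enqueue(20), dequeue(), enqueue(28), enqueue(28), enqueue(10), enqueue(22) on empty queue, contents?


enqueue(29) -> [29]
enqueue(20) -> [29, 20]
dequeue() returns 29 -> [20]
enqueue(28) -> [20, 28]
enqueue(28) -> [20, 28, 28]
enqueue(10) -> [20, 28, 28, 10]
enqueue(22) -> [20, 28, 28, 10, 22]
Final queue (front to back): [20, 28, 28, 10, 22]


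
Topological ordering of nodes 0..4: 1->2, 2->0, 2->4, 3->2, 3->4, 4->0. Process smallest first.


Kahn's algorithm, process smallest node first
Order: [1, 3, 2, 4, 0]


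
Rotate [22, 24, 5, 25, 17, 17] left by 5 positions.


Left rotate by 5: [17, 22, 24, 5, 25, 17]


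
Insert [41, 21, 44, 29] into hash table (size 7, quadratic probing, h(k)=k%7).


Insertions: 41->slot 6; 21->slot 0; 44->slot 2; 29->slot 1
Table: [21, 29, 44, None, None, None, 41]


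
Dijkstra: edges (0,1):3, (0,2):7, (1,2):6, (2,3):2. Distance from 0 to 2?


Dijkstra from 0:
Distances: {0: 0, 1: 3, 2: 7, 3: 9}
Shortest distance to 2 = 7, path = [0, 2]


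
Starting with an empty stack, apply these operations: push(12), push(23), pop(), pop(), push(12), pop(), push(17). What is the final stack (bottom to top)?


push(12) -> [12]
push(23) -> [12, 23]
pop() returns 23 -> [12]
pop() returns 12 -> []
push(12) -> [12]
pop() returns 12 -> []
push(17) -> [17]
Final stack (bottom to top): [17]


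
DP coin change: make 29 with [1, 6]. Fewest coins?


dp[0]=0; dp[i]=1+min(dp[i-c] for c in coins)
...dp[24]=4, dp[25]=5, dp[26]=6, dp[27]=7, dp[28]=8, dp[29]=9
Minimum coins for 29 = 9


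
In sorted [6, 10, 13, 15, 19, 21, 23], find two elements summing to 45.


Two pointers: lo=0, hi=6
No pair sums to 45


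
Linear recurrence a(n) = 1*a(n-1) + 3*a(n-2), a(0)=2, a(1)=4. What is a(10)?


Build bottom-up:
...a(8)=1450, a(9)=3334, a(10)=1*3334+3*1450=7684


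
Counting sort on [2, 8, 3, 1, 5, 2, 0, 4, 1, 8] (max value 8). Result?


Count array: [1, 2, 2, 1, 1, 1, 0, 0, 2]
Reconstruct: [0, 1, 1, 2, 2, 3, 4, 5, 8, 8]


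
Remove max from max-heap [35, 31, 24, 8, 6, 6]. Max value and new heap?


Max = 35
Replace root with last, heapify down
Resulting heap: [31, 8, 24, 6, 6]


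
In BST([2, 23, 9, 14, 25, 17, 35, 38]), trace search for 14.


BST root = 2
Search for 14: compare at each node
Path: [2, 23, 9, 14]


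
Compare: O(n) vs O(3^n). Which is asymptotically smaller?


linear grows slower than exponential (base 3)
O(n) is asymptotically smaller; O(3^n) grows faster


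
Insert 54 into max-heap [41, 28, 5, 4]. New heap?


Append 54: [41, 28, 5, 4, 54]
Bubble up: swap idx 4(54) with idx 1(28); swap idx 1(54) with idx 0(41)
Result: [54, 41, 5, 4, 28]


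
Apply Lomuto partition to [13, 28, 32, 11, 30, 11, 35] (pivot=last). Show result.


Elements <= 35 go left of pivot.
Result: [13, 28, 32, 11, 30, 11, 35], pivot at index 6


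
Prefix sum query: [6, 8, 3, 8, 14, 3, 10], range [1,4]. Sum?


Prefix sums: [0, 6, 14, 17, 25, 39, 42, 52]
Sum[1..4] = prefix[5] - prefix[1] = 39 - 6 = 33


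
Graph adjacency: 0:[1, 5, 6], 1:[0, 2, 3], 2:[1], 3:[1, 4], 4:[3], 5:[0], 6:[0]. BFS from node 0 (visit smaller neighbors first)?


BFS queue: start with [0]
Visit order: [0, 1, 5, 6, 2, 3, 4]


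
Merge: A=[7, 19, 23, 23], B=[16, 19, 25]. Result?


Compare heads, take smaller each step.
Merged: [7, 16, 19, 19, 23, 23, 25]


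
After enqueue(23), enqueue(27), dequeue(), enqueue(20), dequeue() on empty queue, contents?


enqueue(23) -> [23]
enqueue(27) -> [23, 27]
dequeue() returns 23 -> [27]
enqueue(20) -> [27, 20]
dequeue() returns 27 -> [20]
Final queue (front to back): [20]


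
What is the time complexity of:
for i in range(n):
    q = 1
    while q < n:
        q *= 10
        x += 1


Per nesting level: O(n) * O(log n) = O(n log n)
Complexity: O(n log n)


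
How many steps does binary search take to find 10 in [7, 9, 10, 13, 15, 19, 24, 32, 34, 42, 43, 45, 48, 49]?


Search for 10:
[0,13] mid=6 arr[6]=24
[0,5] mid=2 arr[2]=10
Total: 2 comparisons


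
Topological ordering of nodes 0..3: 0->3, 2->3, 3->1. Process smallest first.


Kahn's algorithm, process smallest node first
Order: [0, 2, 3, 1]


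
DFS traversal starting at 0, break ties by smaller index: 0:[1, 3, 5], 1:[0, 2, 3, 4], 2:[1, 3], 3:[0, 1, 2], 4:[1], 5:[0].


DFS stack-based: start with [0]
Visit order: [0, 1, 2, 3, 4, 5]


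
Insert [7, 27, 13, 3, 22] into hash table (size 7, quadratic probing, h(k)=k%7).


Insertions: 7->slot 0; 27->slot 6; 13->slot 3; 3->slot 4; 22->slot 1
Table: [7, 22, None, 13, 3, None, 27]


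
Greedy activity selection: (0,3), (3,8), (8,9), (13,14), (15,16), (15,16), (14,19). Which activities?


Greedy: pick earliest-ending, then skip overlaps.
Selected (5 activities): [(0, 3), (3, 8), (8, 9), (13, 14), (15, 16)]


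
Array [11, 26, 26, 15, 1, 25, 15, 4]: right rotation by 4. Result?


Right rotate by 4: [1, 25, 15, 4, 11, 26, 26, 15]


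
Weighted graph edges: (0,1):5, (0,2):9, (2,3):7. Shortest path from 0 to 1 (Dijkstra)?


Dijkstra from 0:
Distances: {0: 0, 1: 5, 2: 9, 3: 16}
Shortest distance to 1 = 5, path = [0, 1]


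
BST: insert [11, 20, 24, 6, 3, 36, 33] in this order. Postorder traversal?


Root = 11; build tree by BST insertion.
Postorder traversal: [3, 6, 33, 36, 24, 20, 11]


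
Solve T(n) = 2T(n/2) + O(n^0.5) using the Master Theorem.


a=2, b=2, c=0.5. log_2(2)=1 > c=0.5. Case 1: O(n^log_b(a)) = O(n)
Complexity: O(n)


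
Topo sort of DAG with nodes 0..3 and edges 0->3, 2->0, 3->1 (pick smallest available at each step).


Kahn's algorithm, process smallest node first
Order: [2, 0, 3, 1]


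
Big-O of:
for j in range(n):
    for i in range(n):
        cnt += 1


Per nesting level: O(n) * O(n) = O(n^2)
Complexity: O(n^2)


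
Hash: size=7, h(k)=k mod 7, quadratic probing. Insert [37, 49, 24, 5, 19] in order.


Insertions: 37->slot 2; 49->slot 0; 24->slot 3; 5->slot 5; 19->slot 6
Table: [49, None, 37, 24, None, 5, 19]


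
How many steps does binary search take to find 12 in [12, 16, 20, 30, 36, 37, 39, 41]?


Search for 12:
[0,7] mid=3 arr[3]=30
[0,2] mid=1 arr[1]=16
[0,0] mid=0 arr[0]=12
Total: 3 comparisons


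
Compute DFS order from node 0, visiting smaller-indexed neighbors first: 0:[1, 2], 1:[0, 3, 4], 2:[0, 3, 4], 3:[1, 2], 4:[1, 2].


DFS stack-based: start with [0]
Visit order: [0, 1, 3, 2, 4]


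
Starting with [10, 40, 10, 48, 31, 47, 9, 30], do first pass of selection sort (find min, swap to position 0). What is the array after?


After one pass: [9, 40, 10, 48, 31, 47, 10, 30]


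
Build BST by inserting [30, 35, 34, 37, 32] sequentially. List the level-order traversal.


Root = 30; build tree by BST insertion.
Level-Order traversal: [30, 35, 34, 37, 32]


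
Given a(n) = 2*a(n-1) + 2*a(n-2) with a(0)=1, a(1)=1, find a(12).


Build bottom-up:
...a(10)=11584, a(11)=31648, a(12)=2*31648+2*11584=86464


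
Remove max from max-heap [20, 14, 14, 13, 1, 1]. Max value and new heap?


Max = 20
Replace root with last, heapify down
Resulting heap: [14, 13, 14, 1, 1]


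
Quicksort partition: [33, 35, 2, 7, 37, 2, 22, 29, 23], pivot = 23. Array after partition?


Elements <= 23 go left of pivot.
Result: [2, 7, 2, 22, 23, 33, 35, 29, 37], pivot at index 4


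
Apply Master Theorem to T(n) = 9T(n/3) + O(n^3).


a=9, b=3, c=3. log_3(9)=2 < c=3. Case 3: O(n^c) = O(n^3)
Complexity: O(n^3)


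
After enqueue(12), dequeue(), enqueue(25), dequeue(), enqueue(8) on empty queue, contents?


enqueue(12) -> [12]
dequeue() returns 12 -> []
enqueue(25) -> [25]
dequeue() returns 25 -> []
enqueue(8) -> [8]
Final queue (front to back): [8]


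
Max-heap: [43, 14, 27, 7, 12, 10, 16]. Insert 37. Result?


Append 37: [43, 14, 27, 7, 12, 10, 16, 37]
Bubble up: swap idx 7(37) with idx 3(7); swap idx 3(37) with idx 1(14)
Result: [43, 37, 27, 14, 12, 10, 16, 7]


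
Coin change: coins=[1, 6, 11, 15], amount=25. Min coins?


dp[0]=0; dp[i]=1+min(dp[i-c] for c in coins)
...dp[20]=5, dp[21]=2, dp[22]=2, dp[23]=3, dp[24]=4, dp[25]=5
Minimum coins for 25 = 5


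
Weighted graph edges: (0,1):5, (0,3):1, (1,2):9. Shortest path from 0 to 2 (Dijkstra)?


Dijkstra from 0:
Distances: {0: 0, 1: 5, 2: 14, 3: 1}
Shortest distance to 2 = 14, path = [0, 1, 2]


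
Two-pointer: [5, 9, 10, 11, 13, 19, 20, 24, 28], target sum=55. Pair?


Two pointers: lo=0, hi=8
No pair sums to 55


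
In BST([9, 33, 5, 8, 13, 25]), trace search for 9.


BST root = 9
Search for 9: compare at each node
Path: [9]


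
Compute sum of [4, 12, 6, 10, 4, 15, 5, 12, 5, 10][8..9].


Prefix sums: [0, 4, 16, 22, 32, 36, 51, 56, 68, 73, 83]
Sum[8..9] = prefix[10] - prefix[8] = 83 - 68 = 15


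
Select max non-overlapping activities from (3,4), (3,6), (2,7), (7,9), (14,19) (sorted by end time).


Greedy: pick earliest-ending, then skip overlaps.
Selected (3 activities): [(3, 4), (7, 9), (14, 19)]


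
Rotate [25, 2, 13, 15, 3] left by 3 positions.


Left rotate by 3: [15, 3, 25, 2, 13]


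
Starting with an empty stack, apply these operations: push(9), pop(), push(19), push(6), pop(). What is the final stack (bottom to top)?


push(9) -> [9]
pop() returns 9 -> []
push(19) -> [19]
push(6) -> [19, 6]
pop() returns 6 -> [19]
Final stack (bottom to top): [19]


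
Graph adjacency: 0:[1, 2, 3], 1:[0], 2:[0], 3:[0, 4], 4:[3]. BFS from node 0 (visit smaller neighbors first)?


BFS queue: start with [0]
Visit order: [0, 1, 2, 3, 4]


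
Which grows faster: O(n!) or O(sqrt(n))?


sublinear grows slower than factorial
O(sqrt(n)) is asymptotically smaller; O(n!) grows faster


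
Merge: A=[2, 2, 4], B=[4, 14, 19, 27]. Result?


Compare heads, take smaller each step.
Merged: [2, 2, 4, 4, 14, 19, 27]


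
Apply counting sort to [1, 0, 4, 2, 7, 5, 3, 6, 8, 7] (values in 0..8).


Count array: [1, 1, 1, 1, 1, 1, 1, 2, 1]
Reconstruct: [0, 1, 2, 3, 4, 5, 6, 7, 7, 8]


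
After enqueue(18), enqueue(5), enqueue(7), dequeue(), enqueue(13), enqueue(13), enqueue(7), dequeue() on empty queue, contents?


enqueue(18) -> [18]
enqueue(5) -> [18, 5]
enqueue(7) -> [18, 5, 7]
dequeue() returns 18 -> [5, 7]
enqueue(13) -> [5, 7, 13]
enqueue(13) -> [5, 7, 13, 13]
enqueue(7) -> [5, 7, 13, 13, 7]
dequeue() returns 5 -> [7, 13, 13, 7]
Final queue (front to back): [7, 13, 13, 7]


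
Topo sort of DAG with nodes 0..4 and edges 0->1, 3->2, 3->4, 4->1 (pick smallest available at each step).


Kahn's algorithm, process smallest node first
Order: [0, 3, 2, 4, 1]


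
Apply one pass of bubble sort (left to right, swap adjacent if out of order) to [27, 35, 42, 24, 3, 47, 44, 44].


After one pass: [27, 35, 24, 3, 42, 44, 44, 47]


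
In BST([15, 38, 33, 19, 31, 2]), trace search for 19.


BST root = 15
Search for 19: compare at each node
Path: [15, 38, 33, 19]


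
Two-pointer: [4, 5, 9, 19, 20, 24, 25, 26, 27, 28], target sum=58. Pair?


Two pointers: lo=0, hi=9
No pair sums to 58


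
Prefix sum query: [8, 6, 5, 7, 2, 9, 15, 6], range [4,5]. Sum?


Prefix sums: [0, 8, 14, 19, 26, 28, 37, 52, 58]
Sum[4..5] = prefix[6] - prefix[4] = 37 - 26 = 11


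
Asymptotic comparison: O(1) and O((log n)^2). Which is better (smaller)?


constant grows slower than polylogarithmic
O(1) is asymptotically smaller; O((log n)^2) grows faster


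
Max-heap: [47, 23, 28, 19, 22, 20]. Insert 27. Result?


Append 27: [47, 23, 28, 19, 22, 20, 27]
Bubble up: no swaps needed
Result: [47, 23, 28, 19, 22, 20, 27]


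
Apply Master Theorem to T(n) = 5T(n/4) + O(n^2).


a=5, b=4, c=2. log_4(5)=1.161 < c=2. Case 3: O(n^c) = O(n^2)
Complexity: O(n^2)


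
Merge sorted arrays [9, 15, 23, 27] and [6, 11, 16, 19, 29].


Compare heads, take smaller each step.
Merged: [6, 9, 11, 15, 16, 19, 23, 27, 29]


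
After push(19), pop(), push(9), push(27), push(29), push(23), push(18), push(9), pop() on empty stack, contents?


push(19) -> [19]
pop() returns 19 -> []
push(9) -> [9]
push(27) -> [9, 27]
push(29) -> [9, 27, 29]
push(23) -> [9, 27, 29, 23]
push(18) -> [9, 27, 29, 23, 18]
push(9) -> [9, 27, 29, 23, 18, 9]
pop() returns 9 -> [9, 27, 29, 23, 18]
Final stack (bottom to top): [9, 27, 29, 23, 18]


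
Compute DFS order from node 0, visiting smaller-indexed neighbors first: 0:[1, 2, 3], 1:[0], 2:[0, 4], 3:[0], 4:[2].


DFS stack-based: start with [0]
Visit order: [0, 1, 2, 4, 3]


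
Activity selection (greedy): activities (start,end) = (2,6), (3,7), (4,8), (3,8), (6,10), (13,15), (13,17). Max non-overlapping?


Greedy: pick earliest-ending, then skip overlaps.
Selected (3 activities): [(2, 6), (6, 10), (13, 15)]


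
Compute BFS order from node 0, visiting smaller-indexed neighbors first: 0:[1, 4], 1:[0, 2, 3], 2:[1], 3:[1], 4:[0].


BFS queue: start with [0]
Visit order: [0, 1, 4, 2, 3]


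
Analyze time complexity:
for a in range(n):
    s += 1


Per nesting level: O(n) = O(n)
Complexity: O(n)


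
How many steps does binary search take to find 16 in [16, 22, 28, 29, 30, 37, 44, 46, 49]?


Search for 16:
[0,8] mid=4 arr[4]=30
[0,3] mid=1 arr[1]=22
[0,0] mid=0 arr[0]=16
Total: 3 comparisons


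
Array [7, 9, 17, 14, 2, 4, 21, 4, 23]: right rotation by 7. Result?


Right rotate by 7: [17, 14, 2, 4, 21, 4, 23, 7, 9]


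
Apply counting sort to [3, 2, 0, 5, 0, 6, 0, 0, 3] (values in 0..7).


Count array: [4, 0, 1, 2, 0, 1, 1, 0]
Reconstruct: [0, 0, 0, 0, 2, 3, 3, 5, 6]


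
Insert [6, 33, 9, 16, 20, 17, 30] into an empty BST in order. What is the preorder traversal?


Root = 6; build tree by BST insertion.
Preorder traversal: [6, 33, 9, 16, 20, 17, 30]


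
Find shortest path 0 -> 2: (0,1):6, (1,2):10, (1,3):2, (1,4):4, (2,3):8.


Dijkstra from 0:
Distances: {0: 0, 1: 6, 2: 16, 3: 8, 4: 10}
Shortest distance to 2 = 16, path = [0, 1, 2]


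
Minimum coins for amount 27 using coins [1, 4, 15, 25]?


dp[0]=0; dp[i]=1+min(dp[i-c] for c in coins)
...dp[22]=5, dp[23]=3, dp[24]=4, dp[25]=1, dp[26]=2, dp[27]=3
Minimum coins for 27 = 3


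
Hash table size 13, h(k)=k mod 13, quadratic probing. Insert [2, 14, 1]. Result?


Insertions: 2->slot 2; 14->slot 1; 1->slot 5
Table: [None, 14, 2, None, None, 1, None, None, None, None, None, None, None]


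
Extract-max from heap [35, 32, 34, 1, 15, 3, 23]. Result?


Max = 35
Replace root with last, heapify down
Resulting heap: [34, 32, 23, 1, 15, 3]


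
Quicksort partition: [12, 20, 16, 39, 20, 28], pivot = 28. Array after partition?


Elements <= 28 go left of pivot.
Result: [12, 20, 16, 20, 28, 39], pivot at index 4


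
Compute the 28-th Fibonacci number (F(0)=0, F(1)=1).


F(n)=F(n-1)+F(n-2)
...F(26)=121393, F(27)=196418, F(28)=317811


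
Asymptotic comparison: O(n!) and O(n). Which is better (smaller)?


linear grows slower than factorial
O(n) is asymptotically smaller; O(n!) grows faster


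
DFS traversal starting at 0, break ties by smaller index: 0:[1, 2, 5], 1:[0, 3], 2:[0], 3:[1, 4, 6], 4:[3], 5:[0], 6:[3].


DFS stack-based: start with [0]
Visit order: [0, 1, 3, 4, 6, 2, 5]


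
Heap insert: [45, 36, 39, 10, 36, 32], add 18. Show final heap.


Append 18: [45, 36, 39, 10, 36, 32, 18]
Bubble up: no swaps needed
Result: [45, 36, 39, 10, 36, 32, 18]


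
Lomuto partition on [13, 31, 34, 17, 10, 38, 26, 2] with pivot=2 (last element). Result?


Elements <= 2 go left of pivot.
Result: [2, 31, 34, 17, 10, 38, 26, 13], pivot at index 0


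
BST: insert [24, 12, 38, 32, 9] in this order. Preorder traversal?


Root = 24; build tree by BST insertion.
Preorder traversal: [24, 12, 9, 38, 32]


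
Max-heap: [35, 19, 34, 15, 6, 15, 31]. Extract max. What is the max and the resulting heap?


Max = 35
Replace root with last, heapify down
Resulting heap: [34, 19, 31, 15, 6, 15]


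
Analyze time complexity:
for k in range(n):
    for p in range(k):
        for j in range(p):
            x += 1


Per nesting level: O(n) * O(n) [triangular over k] * O(n) [triangular over p] = O(n^3)
Complexity: O(n^3)


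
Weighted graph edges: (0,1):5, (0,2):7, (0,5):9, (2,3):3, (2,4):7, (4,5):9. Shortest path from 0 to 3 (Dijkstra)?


Dijkstra from 0:
Distances: {0: 0, 1: 5, 2: 7, 3: 10, 4: 14, 5: 9}
Shortest distance to 3 = 10, path = [0, 2, 3]


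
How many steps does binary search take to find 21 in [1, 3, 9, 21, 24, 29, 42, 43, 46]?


Search for 21:
[0,8] mid=4 arr[4]=24
[0,3] mid=1 arr[1]=3
[2,3] mid=2 arr[2]=9
[3,3] mid=3 arr[3]=21
Total: 4 comparisons


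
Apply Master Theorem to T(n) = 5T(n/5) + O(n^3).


a=5, b=5, c=3. log_5(5)=1 < c=3. Case 3: O(n^c) = O(n^3)
Complexity: O(n^3)


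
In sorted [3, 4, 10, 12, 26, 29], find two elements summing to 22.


Two pointers: lo=0, hi=5
Found pair: (10, 12) summing to 22


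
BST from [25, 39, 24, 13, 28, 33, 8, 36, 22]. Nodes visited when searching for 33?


BST root = 25
Search for 33: compare at each node
Path: [25, 39, 28, 33]


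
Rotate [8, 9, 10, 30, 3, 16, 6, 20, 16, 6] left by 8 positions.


Left rotate by 8: [16, 6, 8, 9, 10, 30, 3, 16, 6, 20]


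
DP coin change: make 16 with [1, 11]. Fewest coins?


dp[0]=0; dp[i]=1+min(dp[i-c] for c in coins)
...dp[11]=1, dp[12]=2, dp[13]=3, dp[14]=4, dp[15]=5, dp[16]=6
Minimum coins for 16 = 6


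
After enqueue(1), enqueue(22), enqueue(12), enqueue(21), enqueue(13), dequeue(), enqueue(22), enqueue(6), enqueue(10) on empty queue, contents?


enqueue(1) -> [1]
enqueue(22) -> [1, 22]
enqueue(12) -> [1, 22, 12]
enqueue(21) -> [1, 22, 12, 21]
enqueue(13) -> [1, 22, 12, 21, 13]
dequeue() returns 1 -> [22, 12, 21, 13]
enqueue(22) -> [22, 12, 21, 13, 22]
enqueue(6) -> [22, 12, 21, 13, 22, 6]
enqueue(10) -> [22, 12, 21, 13, 22, 6, 10]
Final queue (front to back): [22, 12, 21, 13, 22, 6, 10]


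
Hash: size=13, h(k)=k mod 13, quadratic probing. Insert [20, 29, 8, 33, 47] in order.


Insertions: 20->slot 7; 29->slot 3; 8->slot 8; 33->slot 11; 47->slot 9
Table: [None, None, None, 29, None, None, None, 20, 8, 47, None, 33, None]


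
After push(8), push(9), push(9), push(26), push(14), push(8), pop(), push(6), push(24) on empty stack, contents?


push(8) -> [8]
push(9) -> [8, 9]
push(9) -> [8, 9, 9]
push(26) -> [8, 9, 9, 26]
push(14) -> [8, 9, 9, 26, 14]
push(8) -> [8, 9, 9, 26, 14, 8]
pop() returns 8 -> [8, 9, 9, 26, 14]
push(6) -> [8, 9, 9, 26, 14, 6]
push(24) -> [8, 9, 9, 26, 14, 6, 24]
Final stack (bottom to top): [8, 9, 9, 26, 14, 6, 24]


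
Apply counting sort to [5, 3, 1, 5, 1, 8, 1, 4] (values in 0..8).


Count array: [0, 3, 0, 1, 1, 2, 0, 0, 1]
Reconstruct: [1, 1, 1, 3, 4, 5, 5, 8]


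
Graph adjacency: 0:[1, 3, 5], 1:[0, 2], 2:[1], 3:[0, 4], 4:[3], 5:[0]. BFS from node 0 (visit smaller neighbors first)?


BFS queue: start with [0]
Visit order: [0, 1, 3, 5, 2, 4]


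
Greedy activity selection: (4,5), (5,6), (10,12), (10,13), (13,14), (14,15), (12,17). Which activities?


Greedy: pick earliest-ending, then skip overlaps.
Selected (5 activities): [(4, 5), (5, 6), (10, 12), (13, 14), (14, 15)]


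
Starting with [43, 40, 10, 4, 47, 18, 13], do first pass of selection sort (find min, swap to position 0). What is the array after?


After one pass: [4, 40, 10, 43, 47, 18, 13]


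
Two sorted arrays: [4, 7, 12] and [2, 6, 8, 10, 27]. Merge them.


Compare heads, take smaller each step.
Merged: [2, 4, 6, 7, 8, 10, 12, 27]


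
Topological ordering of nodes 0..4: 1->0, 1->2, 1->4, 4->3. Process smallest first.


Kahn's algorithm, process smallest node first
Order: [1, 0, 2, 4, 3]


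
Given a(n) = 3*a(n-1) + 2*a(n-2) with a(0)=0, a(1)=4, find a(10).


Build bottom-up:
...a(8)=25116, a(9)=89452, a(10)=3*89452+2*25116=318588


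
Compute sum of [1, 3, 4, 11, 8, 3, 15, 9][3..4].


Prefix sums: [0, 1, 4, 8, 19, 27, 30, 45, 54]
Sum[3..4] = prefix[5] - prefix[3] = 27 - 8 = 19


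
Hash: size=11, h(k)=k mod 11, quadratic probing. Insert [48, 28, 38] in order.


Insertions: 48->slot 4; 28->slot 6; 38->slot 5
Table: [None, None, None, None, 48, 38, 28, None, None, None, None]


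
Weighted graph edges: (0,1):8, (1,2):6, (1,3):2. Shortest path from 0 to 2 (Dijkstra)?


Dijkstra from 0:
Distances: {0: 0, 1: 8, 2: 14, 3: 10}
Shortest distance to 2 = 14, path = [0, 1, 2]


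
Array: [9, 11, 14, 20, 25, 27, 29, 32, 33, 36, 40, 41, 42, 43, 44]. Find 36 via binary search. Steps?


Search for 36:
[0,14] mid=7 arr[7]=32
[8,14] mid=11 arr[11]=41
[8,10] mid=9 arr[9]=36
Total: 3 comparisons


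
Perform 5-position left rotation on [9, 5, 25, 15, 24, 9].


Left rotate by 5: [9, 9, 5, 25, 15, 24]


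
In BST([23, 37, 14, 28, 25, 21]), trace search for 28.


BST root = 23
Search for 28: compare at each node
Path: [23, 37, 28]


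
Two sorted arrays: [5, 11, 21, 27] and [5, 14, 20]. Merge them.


Compare heads, take smaller each step.
Merged: [5, 5, 11, 14, 20, 21, 27]


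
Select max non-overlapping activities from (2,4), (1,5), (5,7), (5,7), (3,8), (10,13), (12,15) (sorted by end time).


Greedy: pick earliest-ending, then skip overlaps.
Selected (3 activities): [(2, 4), (5, 7), (10, 13)]


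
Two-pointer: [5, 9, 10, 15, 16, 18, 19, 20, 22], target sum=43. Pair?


Two pointers: lo=0, hi=8
No pair sums to 43


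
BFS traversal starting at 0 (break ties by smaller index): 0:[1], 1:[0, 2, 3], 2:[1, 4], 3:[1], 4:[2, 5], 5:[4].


BFS queue: start with [0]
Visit order: [0, 1, 2, 3, 4, 5]


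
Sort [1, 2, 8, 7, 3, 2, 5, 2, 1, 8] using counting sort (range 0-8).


Count array: [0, 2, 3, 1, 0, 1, 0, 1, 2]
Reconstruct: [1, 1, 2, 2, 2, 3, 5, 7, 8, 8]


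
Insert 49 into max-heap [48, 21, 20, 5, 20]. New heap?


Append 49: [48, 21, 20, 5, 20, 49]
Bubble up: swap idx 5(49) with idx 2(20); swap idx 2(49) with idx 0(48)
Result: [49, 21, 48, 5, 20, 20]


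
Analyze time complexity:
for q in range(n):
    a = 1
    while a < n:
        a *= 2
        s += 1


Per nesting level: O(n) * O(log n) = O(n log n)
Complexity: O(n log n)


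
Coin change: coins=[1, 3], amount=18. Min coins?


dp[0]=0; dp[i]=1+min(dp[i-c] for c in coins)
...dp[13]=5, dp[14]=6, dp[15]=5, dp[16]=6, dp[17]=7, dp[18]=6
Minimum coins for 18 = 6


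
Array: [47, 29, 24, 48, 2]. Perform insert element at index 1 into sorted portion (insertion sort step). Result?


After one pass: [29, 47, 24, 48, 2]


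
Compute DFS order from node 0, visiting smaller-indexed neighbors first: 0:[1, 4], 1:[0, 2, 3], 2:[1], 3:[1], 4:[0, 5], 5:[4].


DFS stack-based: start with [0]
Visit order: [0, 1, 2, 3, 4, 5]


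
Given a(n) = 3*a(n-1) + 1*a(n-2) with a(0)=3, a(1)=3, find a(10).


Build bottom-up:
...a(8)=15348, a(9)=50691, a(10)=3*50691+1*15348=167421


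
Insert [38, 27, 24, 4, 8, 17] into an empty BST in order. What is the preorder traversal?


Root = 38; build tree by BST insertion.
Preorder traversal: [38, 27, 24, 4, 8, 17]


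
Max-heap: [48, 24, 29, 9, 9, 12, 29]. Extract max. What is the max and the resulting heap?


Max = 48
Replace root with last, heapify down
Resulting heap: [29, 24, 29, 9, 9, 12]


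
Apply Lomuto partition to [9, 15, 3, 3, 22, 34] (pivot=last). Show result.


Elements <= 34 go left of pivot.
Result: [9, 15, 3, 3, 22, 34], pivot at index 5


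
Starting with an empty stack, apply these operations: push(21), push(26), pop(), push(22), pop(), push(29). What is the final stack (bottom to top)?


push(21) -> [21]
push(26) -> [21, 26]
pop() returns 26 -> [21]
push(22) -> [21, 22]
pop() returns 22 -> [21]
push(29) -> [21, 29]
Final stack (bottom to top): [21, 29]


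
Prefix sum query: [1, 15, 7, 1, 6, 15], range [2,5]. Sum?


Prefix sums: [0, 1, 16, 23, 24, 30, 45]
Sum[2..5] = prefix[6] - prefix[2] = 45 - 16 = 29


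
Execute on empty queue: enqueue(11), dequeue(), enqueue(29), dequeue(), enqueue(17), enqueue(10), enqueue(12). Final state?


enqueue(11) -> [11]
dequeue() returns 11 -> []
enqueue(29) -> [29]
dequeue() returns 29 -> []
enqueue(17) -> [17]
enqueue(10) -> [17, 10]
enqueue(12) -> [17, 10, 12]
Final queue (front to back): [17, 10, 12]


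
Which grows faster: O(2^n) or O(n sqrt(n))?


n^1.5 grows slower than exponential
O(n sqrt(n)) is asymptotically smaller; O(2^n) grows faster


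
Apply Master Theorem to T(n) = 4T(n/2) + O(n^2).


a=4, b=2, c=2. log_2(4)=2 = c=2. Case 2: O(n^c log n) = O(n^2 log n)
Complexity: O(n^2 log n)


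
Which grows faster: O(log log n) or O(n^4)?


double-logarithmic grows slower than quartic
O(log log n) is asymptotically smaller; O(n^4) grows faster


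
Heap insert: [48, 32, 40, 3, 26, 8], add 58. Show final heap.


Append 58: [48, 32, 40, 3, 26, 8, 58]
Bubble up: swap idx 6(58) with idx 2(40); swap idx 2(58) with idx 0(48)
Result: [58, 32, 48, 3, 26, 8, 40]


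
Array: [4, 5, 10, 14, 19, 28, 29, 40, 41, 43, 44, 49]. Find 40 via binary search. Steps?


Search for 40:
[0,11] mid=5 arr[5]=28
[6,11] mid=8 arr[8]=41
[6,7] mid=6 arr[6]=29
[7,7] mid=7 arr[7]=40
Total: 4 comparisons


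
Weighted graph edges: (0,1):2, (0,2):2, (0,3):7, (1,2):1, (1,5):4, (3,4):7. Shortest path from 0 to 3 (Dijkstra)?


Dijkstra from 0:
Distances: {0: 0, 1: 2, 2: 2, 3: 7, 4: 14, 5: 6}
Shortest distance to 3 = 7, path = [0, 3]


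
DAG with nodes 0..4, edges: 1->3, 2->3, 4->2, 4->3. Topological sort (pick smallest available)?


Kahn's algorithm, process smallest node first
Order: [0, 1, 4, 2, 3]


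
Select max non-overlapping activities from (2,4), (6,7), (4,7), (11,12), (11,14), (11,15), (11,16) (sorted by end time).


Greedy: pick earliest-ending, then skip overlaps.
Selected (3 activities): [(2, 4), (6, 7), (11, 12)]


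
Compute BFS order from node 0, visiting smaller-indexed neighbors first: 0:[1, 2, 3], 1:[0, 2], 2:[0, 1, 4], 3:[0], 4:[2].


BFS queue: start with [0]
Visit order: [0, 1, 2, 3, 4]


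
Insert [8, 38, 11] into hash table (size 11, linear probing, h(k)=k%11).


Insertions: 8->slot 8; 38->slot 5; 11->slot 0
Table: [11, None, None, None, None, 38, None, None, 8, None, None]


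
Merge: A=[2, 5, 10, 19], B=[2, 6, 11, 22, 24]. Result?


Compare heads, take smaller each step.
Merged: [2, 2, 5, 6, 10, 11, 19, 22, 24]


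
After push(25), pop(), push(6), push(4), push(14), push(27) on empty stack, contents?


push(25) -> [25]
pop() returns 25 -> []
push(6) -> [6]
push(4) -> [6, 4]
push(14) -> [6, 4, 14]
push(27) -> [6, 4, 14, 27]
Final stack (bottom to top): [6, 4, 14, 27]


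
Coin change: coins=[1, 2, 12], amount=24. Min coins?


dp[0]=0; dp[i]=1+min(dp[i-c] for c in coins)
...dp[19]=5, dp[20]=5, dp[21]=6, dp[22]=6, dp[23]=7, dp[24]=2
Minimum coins for 24 = 2


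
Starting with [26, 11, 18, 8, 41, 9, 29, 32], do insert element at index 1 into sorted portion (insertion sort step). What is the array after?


After one pass: [11, 26, 18, 8, 41, 9, 29, 32]


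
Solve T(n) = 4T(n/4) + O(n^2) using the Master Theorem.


a=4, b=4, c=2. log_4(4)=1 < c=2. Case 3: O(n^c) = O(n^2)
Complexity: O(n^2)


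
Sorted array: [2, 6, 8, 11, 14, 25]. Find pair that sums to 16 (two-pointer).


Two pointers: lo=0, hi=5
Found pair: (2, 14) summing to 16


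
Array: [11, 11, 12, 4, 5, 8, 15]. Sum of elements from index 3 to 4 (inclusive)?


Prefix sums: [0, 11, 22, 34, 38, 43, 51, 66]
Sum[3..4] = prefix[5] - prefix[3] = 43 - 34 = 9


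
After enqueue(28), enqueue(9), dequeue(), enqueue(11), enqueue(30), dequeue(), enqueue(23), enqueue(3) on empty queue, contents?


enqueue(28) -> [28]
enqueue(9) -> [28, 9]
dequeue() returns 28 -> [9]
enqueue(11) -> [9, 11]
enqueue(30) -> [9, 11, 30]
dequeue() returns 9 -> [11, 30]
enqueue(23) -> [11, 30, 23]
enqueue(3) -> [11, 30, 23, 3]
Final queue (front to back): [11, 30, 23, 3]


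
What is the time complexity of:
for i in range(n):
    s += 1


Per nesting level: O(n) = O(n)
Complexity: O(n)


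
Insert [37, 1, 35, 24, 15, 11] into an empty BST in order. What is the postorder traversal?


Root = 37; build tree by BST insertion.
Postorder traversal: [11, 15, 24, 35, 1, 37]


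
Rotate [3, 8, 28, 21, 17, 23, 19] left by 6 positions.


Left rotate by 6: [19, 3, 8, 28, 21, 17, 23]


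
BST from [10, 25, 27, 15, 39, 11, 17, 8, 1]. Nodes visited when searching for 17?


BST root = 10
Search for 17: compare at each node
Path: [10, 25, 15, 17]


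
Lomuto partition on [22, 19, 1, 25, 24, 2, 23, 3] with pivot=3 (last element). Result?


Elements <= 3 go left of pivot.
Result: [1, 2, 3, 25, 24, 19, 23, 22], pivot at index 2


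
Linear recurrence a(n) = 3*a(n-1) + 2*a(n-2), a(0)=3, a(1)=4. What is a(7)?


Build bottom-up:
...a(5)=790, a(6)=2814, a(7)=3*2814+2*790=10022


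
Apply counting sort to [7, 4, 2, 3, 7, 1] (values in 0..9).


Count array: [0, 1, 1, 1, 1, 0, 0, 2, 0, 0]
Reconstruct: [1, 2, 3, 4, 7, 7]


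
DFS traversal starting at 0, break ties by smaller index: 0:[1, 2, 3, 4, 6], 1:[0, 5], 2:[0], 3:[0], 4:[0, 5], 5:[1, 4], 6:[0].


DFS stack-based: start with [0]
Visit order: [0, 1, 5, 4, 2, 3, 6]


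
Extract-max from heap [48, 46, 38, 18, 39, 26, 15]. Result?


Max = 48
Replace root with last, heapify down
Resulting heap: [46, 39, 38, 18, 15, 26]


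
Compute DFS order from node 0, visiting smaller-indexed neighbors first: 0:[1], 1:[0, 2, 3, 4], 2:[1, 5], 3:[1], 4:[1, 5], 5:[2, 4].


DFS stack-based: start with [0]
Visit order: [0, 1, 2, 5, 4, 3]


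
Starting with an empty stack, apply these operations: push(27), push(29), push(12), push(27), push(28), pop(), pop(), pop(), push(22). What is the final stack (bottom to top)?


push(27) -> [27]
push(29) -> [27, 29]
push(12) -> [27, 29, 12]
push(27) -> [27, 29, 12, 27]
push(28) -> [27, 29, 12, 27, 28]
pop() returns 28 -> [27, 29, 12, 27]
pop() returns 27 -> [27, 29, 12]
pop() returns 12 -> [27, 29]
push(22) -> [27, 29, 22]
Final stack (bottom to top): [27, 29, 22]


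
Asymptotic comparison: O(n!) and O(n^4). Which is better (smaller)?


quartic grows slower than factorial
O(n^4) is asymptotically smaller; O(n!) grows faster


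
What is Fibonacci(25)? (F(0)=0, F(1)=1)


F(n)=F(n-1)+F(n-2)
...F(23)=28657, F(24)=46368, F(25)=75025


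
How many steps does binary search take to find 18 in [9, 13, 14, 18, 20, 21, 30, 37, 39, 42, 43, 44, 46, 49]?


Search for 18:
[0,13] mid=6 arr[6]=30
[0,5] mid=2 arr[2]=14
[3,5] mid=4 arr[4]=20
[3,3] mid=3 arr[3]=18
Total: 4 comparisons


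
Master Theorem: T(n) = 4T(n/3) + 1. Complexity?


a=4, b=3, c=0. log_3(4)=1.262 > c=0. Case 1: O(n^log_b(a)) = O(n^1.262)
Complexity: O(n^1.262)


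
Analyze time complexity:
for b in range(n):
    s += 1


Per nesting level: O(n) = O(n)
Complexity: O(n)


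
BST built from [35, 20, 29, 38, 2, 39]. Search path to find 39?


BST root = 35
Search for 39: compare at each node
Path: [35, 38, 39]


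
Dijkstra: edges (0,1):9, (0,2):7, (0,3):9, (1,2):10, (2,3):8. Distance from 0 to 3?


Dijkstra from 0:
Distances: {0: 0, 1: 9, 2: 7, 3: 9}
Shortest distance to 3 = 9, path = [0, 3]


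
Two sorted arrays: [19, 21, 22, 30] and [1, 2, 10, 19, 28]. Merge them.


Compare heads, take smaller each step.
Merged: [1, 2, 10, 19, 19, 21, 22, 28, 30]


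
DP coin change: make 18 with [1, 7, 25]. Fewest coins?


dp[0]=0; dp[i]=1+min(dp[i-c] for c in coins)
...dp[13]=7, dp[14]=2, dp[15]=3, dp[16]=4, dp[17]=5, dp[18]=6
Minimum coins for 18 = 6


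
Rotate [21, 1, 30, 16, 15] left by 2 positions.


Left rotate by 2: [30, 16, 15, 21, 1]


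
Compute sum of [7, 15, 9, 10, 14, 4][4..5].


Prefix sums: [0, 7, 22, 31, 41, 55, 59]
Sum[4..5] = prefix[6] - prefix[4] = 59 - 41 = 18


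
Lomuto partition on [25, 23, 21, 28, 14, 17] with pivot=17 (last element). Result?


Elements <= 17 go left of pivot.
Result: [14, 17, 21, 28, 25, 23], pivot at index 1


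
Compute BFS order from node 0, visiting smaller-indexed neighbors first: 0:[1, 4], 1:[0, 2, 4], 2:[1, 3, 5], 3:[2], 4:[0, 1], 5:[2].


BFS queue: start with [0]
Visit order: [0, 1, 4, 2, 3, 5]


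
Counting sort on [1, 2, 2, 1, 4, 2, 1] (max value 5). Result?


Count array: [0, 3, 3, 0, 1, 0]
Reconstruct: [1, 1, 1, 2, 2, 2, 4]


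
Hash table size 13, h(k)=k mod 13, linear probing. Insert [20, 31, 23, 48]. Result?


Insertions: 20->slot 7; 31->slot 5; 23->slot 10; 48->slot 9
Table: [None, None, None, None, None, 31, None, 20, None, 48, 23, None, None]


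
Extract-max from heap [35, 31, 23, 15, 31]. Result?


Max = 35
Replace root with last, heapify down
Resulting heap: [31, 31, 23, 15]


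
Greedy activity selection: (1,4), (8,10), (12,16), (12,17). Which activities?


Greedy: pick earliest-ending, then skip overlaps.
Selected (3 activities): [(1, 4), (8, 10), (12, 16)]


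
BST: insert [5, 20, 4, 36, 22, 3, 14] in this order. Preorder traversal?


Root = 5; build tree by BST insertion.
Preorder traversal: [5, 4, 3, 20, 14, 36, 22]


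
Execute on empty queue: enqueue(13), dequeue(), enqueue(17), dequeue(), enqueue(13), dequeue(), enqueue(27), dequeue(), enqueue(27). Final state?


enqueue(13) -> [13]
dequeue() returns 13 -> []
enqueue(17) -> [17]
dequeue() returns 17 -> []
enqueue(13) -> [13]
dequeue() returns 13 -> []
enqueue(27) -> [27]
dequeue() returns 27 -> []
enqueue(27) -> [27]
Final queue (front to back): [27]


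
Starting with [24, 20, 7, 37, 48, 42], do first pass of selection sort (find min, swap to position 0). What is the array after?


After one pass: [7, 20, 24, 37, 48, 42]


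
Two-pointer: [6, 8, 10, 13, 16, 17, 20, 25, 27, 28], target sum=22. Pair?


Two pointers: lo=0, hi=9
Found pair: (6, 16) summing to 22


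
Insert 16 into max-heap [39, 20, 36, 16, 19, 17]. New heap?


Append 16: [39, 20, 36, 16, 19, 17, 16]
Bubble up: no swaps needed
Result: [39, 20, 36, 16, 19, 17, 16]


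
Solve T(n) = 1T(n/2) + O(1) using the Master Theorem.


a=1, b=2, c=0. log_2(1)=0 = c=0. Case 2: O(n^c log n) = O(log n)
Complexity: O(log n)


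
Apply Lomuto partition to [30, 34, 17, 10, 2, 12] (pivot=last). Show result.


Elements <= 12 go left of pivot.
Result: [10, 2, 12, 30, 34, 17], pivot at index 2


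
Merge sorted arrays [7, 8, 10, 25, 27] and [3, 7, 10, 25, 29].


Compare heads, take smaller each step.
Merged: [3, 7, 7, 8, 10, 10, 25, 25, 27, 29]


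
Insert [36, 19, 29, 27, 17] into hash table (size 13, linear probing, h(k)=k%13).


Insertions: 36->slot 10; 19->slot 6; 29->slot 3; 27->slot 1; 17->slot 4
Table: [None, 27, None, 29, 17, None, 19, None, None, None, 36, None, None]


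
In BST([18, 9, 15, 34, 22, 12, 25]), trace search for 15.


BST root = 18
Search for 15: compare at each node
Path: [18, 9, 15]


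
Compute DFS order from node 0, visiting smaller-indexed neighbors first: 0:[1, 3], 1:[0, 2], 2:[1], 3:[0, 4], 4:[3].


DFS stack-based: start with [0]
Visit order: [0, 1, 2, 3, 4]


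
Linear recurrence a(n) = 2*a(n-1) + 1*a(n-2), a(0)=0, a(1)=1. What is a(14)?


Build bottom-up:
...a(12)=13860, a(13)=33461, a(14)=2*33461+1*13860=80782


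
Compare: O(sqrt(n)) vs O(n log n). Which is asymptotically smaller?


sublinear grows slower than linearithmic
O(sqrt(n)) is asymptotically smaller; O(n log n) grows faster


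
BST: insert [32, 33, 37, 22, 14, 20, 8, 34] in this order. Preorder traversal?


Root = 32; build tree by BST insertion.
Preorder traversal: [32, 22, 14, 8, 20, 33, 37, 34]


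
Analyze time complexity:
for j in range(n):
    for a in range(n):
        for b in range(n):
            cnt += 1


Per nesting level: O(n) * O(n) * O(n) = O(n^3)
Complexity: O(n^3)


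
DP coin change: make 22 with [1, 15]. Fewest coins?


dp[0]=0; dp[i]=1+min(dp[i-c] for c in coins)
...dp[17]=3, dp[18]=4, dp[19]=5, dp[20]=6, dp[21]=7, dp[22]=8
Minimum coins for 22 = 8


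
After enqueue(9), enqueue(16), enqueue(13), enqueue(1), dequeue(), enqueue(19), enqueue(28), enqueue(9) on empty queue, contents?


enqueue(9) -> [9]
enqueue(16) -> [9, 16]
enqueue(13) -> [9, 16, 13]
enqueue(1) -> [9, 16, 13, 1]
dequeue() returns 9 -> [16, 13, 1]
enqueue(19) -> [16, 13, 1, 19]
enqueue(28) -> [16, 13, 1, 19, 28]
enqueue(9) -> [16, 13, 1, 19, 28, 9]
Final queue (front to back): [16, 13, 1, 19, 28, 9]


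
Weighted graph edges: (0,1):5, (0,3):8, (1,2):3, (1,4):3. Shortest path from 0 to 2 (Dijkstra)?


Dijkstra from 0:
Distances: {0: 0, 1: 5, 2: 8, 3: 8, 4: 8}
Shortest distance to 2 = 8, path = [0, 1, 2]


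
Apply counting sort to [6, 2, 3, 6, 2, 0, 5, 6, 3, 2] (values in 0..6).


Count array: [1, 0, 3, 2, 0, 1, 3]
Reconstruct: [0, 2, 2, 2, 3, 3, 5, 6, 6, 6]


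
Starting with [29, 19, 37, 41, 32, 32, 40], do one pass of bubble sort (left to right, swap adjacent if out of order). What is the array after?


After one pass: [19, 29, 37, 32, 32, 40, 41]


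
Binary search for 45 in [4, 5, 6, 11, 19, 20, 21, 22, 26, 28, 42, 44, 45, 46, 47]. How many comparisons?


Search for 45:
[0,14] mid=7 arr[7]=22
[8,14] mid=11 arr[11]=44
[12,14] mid=13 arr[13]=46
[12,12] mid=12 arr[12]=45
Total: 4 comparisons


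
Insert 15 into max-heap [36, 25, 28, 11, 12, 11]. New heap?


Append 15: [36, 25, 28, 11, 12, 11, 15]
Bubble up: no swaps needed
Result: [36, 25, 28, 11, 12, 11, 15]


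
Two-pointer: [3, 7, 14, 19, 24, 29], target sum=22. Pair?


Two pointers: lo=0, hi=5
Found pair: (3, 19) summing to 22
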